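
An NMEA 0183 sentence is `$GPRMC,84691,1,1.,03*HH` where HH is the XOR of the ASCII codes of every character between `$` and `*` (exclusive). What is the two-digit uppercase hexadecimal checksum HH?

54

XOR the ASCII codes of the payload characters:
  'G' = 0x47 → acc = 0x47
  'P' = 0x50 → acc = 0x17
  'R' = 0x52 → acc = 0x45
  'M' = 0x4D → acc = 0x08
  'C' = 0x43 → acc = 0x4B
  ',' = 0x2C → acc = 0x67
  '8' = 0x38 → acc = 0x5F
  '4' = 0x34 → acc = 0x6B
  '6' = 0x36 → acc = 0x5D
  '9' = 0x39 → acc = 0x64
  '1' = 0x31 → acc = 0x55
  ',' = 0x2C → acc = 0x79
  '1' = 0x31 → acc = 0x48
  ',' = 0x2C → acc = 0x64
  '1' = 0x31 → acc = 0x55
  '.' = 0x2E → acc = 0x7B
  ',' = 0x2C → acc = 0x57
  '0' = 0x30 → acc = 0x67
  '3' = 0x33 → acc = 0x54
Checksum = 0x54.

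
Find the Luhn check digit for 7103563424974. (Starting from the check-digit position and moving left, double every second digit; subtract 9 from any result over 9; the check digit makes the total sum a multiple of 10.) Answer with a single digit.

Partial digits right→left: 4 7 9 4 2 4 3 6 5 3 0 1 7
Double every second digit counting from the check-digit position (so the 1st, 3rd, 5th, ... of the partial from the right).
  doubled (with −9 where >9): 8 9 4 6 1 0 5 → sum 33
  kept as-is: 7 4 4 6 3 1 → sum 25
Total = 33 + 25 = 58.
Check digit = (10 − (58 mod 10)) mod 10 = 2.

2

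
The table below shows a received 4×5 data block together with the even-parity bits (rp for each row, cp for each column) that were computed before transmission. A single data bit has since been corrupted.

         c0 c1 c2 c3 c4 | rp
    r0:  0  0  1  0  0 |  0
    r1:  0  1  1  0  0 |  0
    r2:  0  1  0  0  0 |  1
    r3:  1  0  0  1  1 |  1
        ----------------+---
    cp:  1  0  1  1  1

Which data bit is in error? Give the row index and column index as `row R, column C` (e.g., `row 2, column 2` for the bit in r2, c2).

row 0, column 2

Recompute each row's even parity and compare to rp:
  r0: data parity 1, sent rp 0 → mismatch
  r1: data parity 0, sent rp 0 → ok
  r2: data parity 1, sent rp 1 → ok
  r3: data parity 1, sent rp 1 → ok
Recompute each column's even parity and compare to cp:
  c0: data parity 1, sent cp 1 → ok
  c1: data parity 0, sent cp 0 → ok
  c2: data parity 0, sent cp 1 → mismatch
  c3: data parity 1, sent cp 1 → ok
  c4: data parity 1, sent cp 1 → ok
Exactly one row (r0) and one column (c2) fail → the flipped bit is at their intersection.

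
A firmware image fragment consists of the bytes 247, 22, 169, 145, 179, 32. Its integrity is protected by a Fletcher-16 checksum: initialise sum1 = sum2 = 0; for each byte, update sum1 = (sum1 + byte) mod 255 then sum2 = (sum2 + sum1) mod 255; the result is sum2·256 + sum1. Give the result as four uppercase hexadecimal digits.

Running sums (mod 255):
  after byte 0 (247): sum1=247, sum2=247
  after byte 1 (22): sum1=14, sum2=6
  after byte 2 (169): sum1=183, sum2=189
  after byte 3 (145): sum1=73, sum2=7
  after byte 4 (179): sum1=252, sum2=4
  after byte 5 (32): sum1=29, sum2=33
Checksum = sum2·256 + sum1 = 33·256 + 29 = 8477 = 0x211D.

211D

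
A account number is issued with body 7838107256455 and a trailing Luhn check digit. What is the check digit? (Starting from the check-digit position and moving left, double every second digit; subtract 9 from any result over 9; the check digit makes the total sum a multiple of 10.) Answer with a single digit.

Partial digits right→left: 5 5 4 6 5 2 7 0 1 8 3 8 7
Double every second digit counting from the check-digit position (so the 1st, 3rd, 5th, ... of the partial from the right).
  doubled (with −9 where >9): 1 8 1 5 2 6 5 → sum 28
  kept as-is: 5 6 2 0 8 8 → sum 29
Total = 28 + 29 = 57.
Check digit = (10 − (57 mod 10)) mod 10 = 3.

3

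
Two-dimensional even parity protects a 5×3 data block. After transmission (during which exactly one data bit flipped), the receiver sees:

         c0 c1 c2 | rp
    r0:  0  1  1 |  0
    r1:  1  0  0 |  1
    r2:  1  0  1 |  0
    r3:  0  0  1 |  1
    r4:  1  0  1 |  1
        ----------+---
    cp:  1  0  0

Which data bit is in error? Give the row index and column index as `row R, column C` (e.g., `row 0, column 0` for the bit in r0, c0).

row 4, column 1

Recompute each row's even parity and compare to rp:
  r0: data parity 0, sent rp 0 → ok
  r1: data parity 1, sent rp 1 → ok
  r2: data parity 0, sent rp 0 → ok
  r3: data parity 1, sent rp 1 → ok
  r4: data parity 0, sent rp 1 → mismatch
Recompute each column's even parity and compare to cp:
  c0: data parity 1, sent cp 1 → ok
  c1: data parity 1, sent cp 0 → mismatch
  c2: data parity 0, sent cp 0 → ok
Exactly one row (r4) and one column (c1) fail → the flipped bit is at their intersection.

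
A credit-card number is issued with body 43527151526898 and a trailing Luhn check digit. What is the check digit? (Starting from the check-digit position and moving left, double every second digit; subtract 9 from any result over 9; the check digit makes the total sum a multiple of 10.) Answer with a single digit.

7

Partial digits right→left: 8 9 8 6 2 5 1 5 1 7 2 5 3 4
Double every second digit counting from the check-digit position (so the 1st, 3rd, 5th, ... of the partial from the right).
  doubled (with −9 where >9): 7 7 4 2 2 4 6 → sum 32
  kept as-is: 9 6 5 5 7 5 4 → sum 41
Total = 32 + 41 = 73.
Check digit = (10 − (73 mod 10)) mod 10 = 7.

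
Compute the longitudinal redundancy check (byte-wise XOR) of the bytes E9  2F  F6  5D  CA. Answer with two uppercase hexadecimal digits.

A7

XOR the bytes together:
  start with 0xE9
  0xE9 ⊕ 0x2F = 0xC6
  0xC6 ⊕ 0xF6 = 0x30
  0x30 ⊕ 0x5D = 0x6D
  0x6D ⊕ 0xCA = 0xA7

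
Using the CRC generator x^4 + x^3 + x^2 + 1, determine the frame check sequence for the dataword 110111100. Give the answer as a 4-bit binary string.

Append 4 zeros: 1101111000000. Divide by 11101 (XOR where the leading bit is 1):
  pos 0: 11011 XOR 11101 = 00110
  pos 2: 11011 XOR 11101 = 00110
  pos 4: 11000 XOR 11101 = 00101
  pos 6: 10100 XOR 11101 = 01001
  pos 7: 10010 XOR 11101 = 01111
  pos 8: 11110 XOR 11101 = 00011
Remainder (last 4 bits) = 0011. This is the CRC / FCS.

0011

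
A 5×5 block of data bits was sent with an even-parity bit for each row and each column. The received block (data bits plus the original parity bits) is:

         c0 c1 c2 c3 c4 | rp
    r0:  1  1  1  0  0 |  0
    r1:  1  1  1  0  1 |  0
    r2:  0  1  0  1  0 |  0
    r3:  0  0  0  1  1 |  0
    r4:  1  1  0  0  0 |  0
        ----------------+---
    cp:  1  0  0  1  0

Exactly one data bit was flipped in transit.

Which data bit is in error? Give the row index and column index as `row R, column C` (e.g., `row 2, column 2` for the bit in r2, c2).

Recompute each row's even parity and compare to rp:
  r0: data parity 1, sent rp 0 → mismatch
  r1: data parity 0, sent rp 0 → ok
  r2: data parity 0, sent rp 0 → ok
  r3: data parity 0, sent rp 0 → ok
  r4: data parity 0, sent rp 0 → ok
Recompute each column's even parity and compare to cp:
  c0: data parity 1, sent cp 1 → ok
  c1: data parity 0, sent cp 0 → ok
  c2: data parity 0, sent cp 0 → ok
  c3: data parity 0, sent cp 1 → mismatch
  c4: data parity 0, sent cp 0 → ok
Exactly one row (r0) and one column (c3) fail → the flipped bit is at their intersection.

row 0, column 3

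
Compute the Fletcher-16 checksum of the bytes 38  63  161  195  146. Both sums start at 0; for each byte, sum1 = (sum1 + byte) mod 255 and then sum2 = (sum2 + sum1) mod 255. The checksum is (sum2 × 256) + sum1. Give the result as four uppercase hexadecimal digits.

Running sums (mod 255):
  after byte 0 (38): sum1=38, sum2=38
  after byte 1 (63): sum1=101, sum2=139
  after byte 2 (161): sum1=7, sum2=146
  after byte 3 (195): sum1=202, sum2=93
  after byte 4 (146): sum1=93, sum2=186
Checksum = sum2·256 + sum1 = 186·256 + 93 = 47709 = 0xBA5D.

BA5D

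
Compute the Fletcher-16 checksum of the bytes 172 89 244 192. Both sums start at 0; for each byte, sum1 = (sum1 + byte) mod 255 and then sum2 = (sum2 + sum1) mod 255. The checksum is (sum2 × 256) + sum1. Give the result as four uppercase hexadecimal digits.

Running sums (mod 255):
  after byte 0 (172): sum1=172, sum2=172
  after byte 1 (89): sum1=6, sum2=178
  after byte 2 (244): sum1=250, sum2=173
  after byte 3 (192): sum1=187, sum2=105
Checksum = sum2·256 + sum1 = 105·256 + 187 = 27067 = 0x69BB.

69BB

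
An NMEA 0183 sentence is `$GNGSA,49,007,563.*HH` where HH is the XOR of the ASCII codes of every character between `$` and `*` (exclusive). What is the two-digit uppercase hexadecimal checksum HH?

54

XOR the ASCII codes of the payload characters:
  'G' = 0x47 → acc = 0x47
  'N' = 0x4E → acc = 0x09
  'G' = 0x47 → acc = 0x4E
  'S' = 0x53 → acc = 0x1D
  'A' = 0x41 → acc = 0x5C
  ',' = 0x2C → acc = 0x70
  '4' = 0x34 → acc = 0x44
  '9' = 0x39 → acc = 0x7D
  ',' = 0x2C → acc = 0x51
  '0' = 0x30 → acc = 0x61
  '0' = 0x30 → acc = 0x51
  '7' = 0x37 → acc = 0x66
  ',' = 0x2C → acc = 0x4A
  '5' = 0x35 → acc = 0x7F
  '6' = 0x36 → acc = 0x49
  '3' = 0x33 → acc = 0x7A
  '.' = 0x2E → acc = 0x54
Checksum = 0x54.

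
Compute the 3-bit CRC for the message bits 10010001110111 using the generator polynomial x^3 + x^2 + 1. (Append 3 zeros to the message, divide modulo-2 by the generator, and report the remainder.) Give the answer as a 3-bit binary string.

Append 3 zeros: 10010001110111000. Divide by 1101 (XOR where the leading bit is 1):
  pos 0: 1001 XOR 1101 = 0100
  pos 1: 1000 XOR 1101 = 0101
  pos 2: 1010 XOR 1101 = 0111
  pos 3: 1110 XOR 1101 = 0011
  pos 5: 1111 XOR 1101 = 0010
  pos 7: 1010 XOR 1101 = 0111
  pos 8: 1111 XOR 1101 = 0010
  pos 10: 1011 XOR 1101 = 0110
  pos 11: 1100 XOR 1101 = 0001
Remainder (last 3 bits) = 100. This is the CRC / FCS.

100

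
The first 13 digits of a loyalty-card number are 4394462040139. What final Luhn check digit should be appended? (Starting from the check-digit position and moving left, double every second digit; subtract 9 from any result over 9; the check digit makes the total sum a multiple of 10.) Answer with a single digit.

6

Partial digits right→left: 9 3 1 0 4 0 2 6 4 4 9 3 4
Double every second digit counting from the check-digit position (so the 1st, 3rd, 5th, ... of the partial from the right).
  doubled (with −9 where >9): 9 2 8 4 8 9 8 → sum 48
  kept as-is: 3 0 0 6 4 3 → sum 16
Total = 48 + 16 = 64.
Check digit = (10 − (64 mod 10)) mod 10 = 6.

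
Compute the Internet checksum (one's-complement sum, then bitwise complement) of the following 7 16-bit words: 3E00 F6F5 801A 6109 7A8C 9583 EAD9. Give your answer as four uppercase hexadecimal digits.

EEFB

One's-complement addition (fold any carry out of bit 15 back into bit 0):
  0x3E00 + 0xF6F5 = 0x134F5 → wrap carry → 0x34F6
  0x34F6 + 0x801A = 0x0B510
  0xB510 + 0x6109 = 0x11619 → wrap carry → 0x161A
  0x161A + 0x7A8C = 0x090A6
  0x90A6 + 0x9583 = 0x12629 → wrap carry → 0x262A
  0x262A + 0xEAD9 = 0x11103 → wrap carry → 0x1104
One's-complement sum = 0x1104.
Checksum = ~0x1104 & 0xFFFF = 0xEEFB.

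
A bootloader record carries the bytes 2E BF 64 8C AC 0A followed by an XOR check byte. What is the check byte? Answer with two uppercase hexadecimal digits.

XOR the bytes together:
  start with 0x2E
  0x2E ⊕ 0xBF = 0x91
  0x91 ⊕ 0x64 = 0xF5
  0xF5 ⊕ 0x8C = 0x79
  0x79 ⊕ 0xAC = 0xD5
  0xD5 ⊕ 0x0A = 0xDF

DF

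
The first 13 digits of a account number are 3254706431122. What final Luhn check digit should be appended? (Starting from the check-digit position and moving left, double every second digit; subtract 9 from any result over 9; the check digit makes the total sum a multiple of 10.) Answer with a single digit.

0

Partial digits right→left: 2 2 1 1 3 4 6 0 7 4 5 2 3
Double every second digit counting from the check-digit position (so the 1st, 3rd, 5th, ... of the partial from the right).
  doubled (with −9 where >9): 4 2 6 3 5 1 6 → sum 27
  kept as-is: 2 1 4 0 4 2 → sum 13
Total = 27 + 13 = 40.
Check digit = (10 − (40 mod 10)) mod 10 = 0.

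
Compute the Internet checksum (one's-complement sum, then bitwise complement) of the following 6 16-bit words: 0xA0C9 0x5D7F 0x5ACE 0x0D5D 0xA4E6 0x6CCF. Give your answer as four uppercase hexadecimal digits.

One's-complement addition (fold any carry out of bit 15 back into bit 0):
  0xA0C9 + 0x5D7F = 0x0FE48
  0xFE48 + 0x5ACE = 0x15916 → wrap carry → 0x5917
  0x5917 + 0x0D5D = 0x06674
  0x6674 + 0xA4E6 = 0x10B5A → wrap carry → 0x0B5B
  0x0B5B + 0x6CCF = 0x0782A
One's-complement sum = 0x782A.
Checksum = ~0x782A & 0xFFFF = 0x87D5.

87D5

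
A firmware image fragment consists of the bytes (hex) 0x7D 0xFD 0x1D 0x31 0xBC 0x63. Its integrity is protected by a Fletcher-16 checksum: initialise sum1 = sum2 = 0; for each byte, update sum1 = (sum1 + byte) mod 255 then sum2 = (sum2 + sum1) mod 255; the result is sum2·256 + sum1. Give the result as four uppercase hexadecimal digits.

Running sums (mod 255):
  after byte 0 (0x7D): sum1=125, sum2=125
  after byte 1 (0xFD): sum1=123, sum2=248
  after byte 2 (0x1D): sum1=152, sum2=145
  after byte 3 (0x31): sum1=201, sum2=91
  after byte 4 (0xBC): sum1=134, sum2=225
  after byte 5 (0x63): sum1=233, sum2=203
Checksum = sum2·256 + sum1 = 203·256 + 233 = 52201 = 0xCBE9.

CBE9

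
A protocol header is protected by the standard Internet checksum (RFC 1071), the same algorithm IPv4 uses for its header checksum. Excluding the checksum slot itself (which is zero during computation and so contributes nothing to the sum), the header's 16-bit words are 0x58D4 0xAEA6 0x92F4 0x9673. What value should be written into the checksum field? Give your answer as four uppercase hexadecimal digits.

CF1C

One's-complement addition (fold any carry out of bit 15 back into bit 0):
  0x58D4 + 0xAEA6 = 0x1077A → wrap carry → 0x077B
  0x077B + 0x92F4 = 0x09A6F
  0x9A6F + 0x9673 = 0x130E2 → wrap carry → 0x30E3
One's-complement sum = 0x30E3.
Checksum = ~0x30E3 & 0xFFFF = 0xCF1C.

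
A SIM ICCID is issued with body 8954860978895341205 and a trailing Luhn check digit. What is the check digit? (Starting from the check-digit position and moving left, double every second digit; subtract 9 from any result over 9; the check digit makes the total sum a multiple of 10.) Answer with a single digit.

Partial digits right→left: 5 0 2 1 4 3 5 9 8 8 7 9 0 6 8 4 5 9 8
Double every second digit counting from the check-digit position (so the 1st, 3rd, 5th, ... of the partial from the right).
  doubled (with −9 where >9): 1 4 8 1 7 5 0 7 1 7 → sum 41
  kept as-is: 0 1 3 9 8 9 6 4 9 → sum 49
Total = 41 + 49 = 90.
Check digit = (10 − (90 mod 10)) mod 10 = 0.

0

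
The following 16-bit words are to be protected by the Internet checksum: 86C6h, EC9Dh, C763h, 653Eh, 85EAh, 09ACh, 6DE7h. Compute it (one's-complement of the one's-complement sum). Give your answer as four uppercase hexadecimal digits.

One's-complement addition (fold any carry out of bit 15 back into bit 0):
  0x86C6 + 0xEC9D = 0x17363 → wrap carry → 0x7364
  0x7364 + 0xC763 = 0x13AC7 → wrap carry → 0x3AC8
  0x3AC8 + 0x653E = 0x0A006
  0xA006 + 0x85EA = 0x125F0 → wrap carry → 0x25F1
  0x25F1 + 0x09AC = 0x02F9D
  0x2F9D + 0x6DE7 = 0x09D84
One's-complement sum = 0x9D84.
Checksum = ~0x9D84 & 0xFFFF = 0x627B.

627B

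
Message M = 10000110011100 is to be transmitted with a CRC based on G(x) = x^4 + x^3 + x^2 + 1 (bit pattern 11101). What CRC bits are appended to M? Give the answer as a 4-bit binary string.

Append 4 zeros: 100001100111000000. Divide by 11101 (XOR where the leading bit is 1):
  pos 0: 10000 XOR 11101 = 01101
  pos 1: 11011 XOR 11101 = 00110
  pos 3: 11010 XOR 11101 = 00111
  pos 5: 11101 XOR 11101 = 00000
  pos 10: 11000 XOR 11101 = 00101
  pos 12: 10100 XOR 11101 = 01001
  pos 13: 10010 XOR 11101 = 01111
Remainder (last 4 bits) = 1111. This is the CRC / FCS.

1111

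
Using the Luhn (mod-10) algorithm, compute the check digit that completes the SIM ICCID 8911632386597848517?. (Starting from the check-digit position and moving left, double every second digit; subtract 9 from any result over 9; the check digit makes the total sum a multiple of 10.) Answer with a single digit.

9

Partial digits right→left: 7 1 5 8 4 8 7 9 5 6 8 3 2 3 6 1 1 9 8
Double every second digit counting from the check-digit position (so the 1st, 3rd, 5th, ... of the partial from the right).
  doubled (with −9 where >9): 5 1 8 5 1 7 4 3 2 7 → sum 43
  kept as-is: 1 8 8 9 6 3 3 1 9 → sum 48
Total = 43 + 48 = 91.
Check digit = (10 − (91 mod 10)) mod 10 = 9.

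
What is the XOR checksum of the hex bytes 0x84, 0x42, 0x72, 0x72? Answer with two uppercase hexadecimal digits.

XOR the bytes together:
  start with 0x84
  0x84 ⊕ 0x42 = 0xC6
  0xC6 ⊕ 0x72 = 0xB4
  0xB4 ⊕ 0x72 = 0xC6

C6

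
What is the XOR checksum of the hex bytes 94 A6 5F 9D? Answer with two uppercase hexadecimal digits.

F0

XOR the bytes together:
  start with 0x94
  0x94 ⊕ 0xA6 = 0x32
  0x32 ⊕ 0x5F = 0x6D
  0x6D ⊕ 0x9D = 0xF0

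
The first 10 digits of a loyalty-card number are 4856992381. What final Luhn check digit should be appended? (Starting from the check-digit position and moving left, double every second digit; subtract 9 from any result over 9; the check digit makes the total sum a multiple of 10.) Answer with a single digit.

Partial digits right→left: 1 8 3 2 9 9 6 5 8 4
Double every second digit counting from the check-digit position (so the 1st, 3rd, 5th, ... of the partial from the right).
  doubled (with −9 where >9): 2 6 9 3 7 → sum 27
  kept as-is: 8 2 9 5 4 → sum 28
Total = 27 + 28 = 55.
Check digit = (10 − (55 mod 10)) mod 10 = 5.

5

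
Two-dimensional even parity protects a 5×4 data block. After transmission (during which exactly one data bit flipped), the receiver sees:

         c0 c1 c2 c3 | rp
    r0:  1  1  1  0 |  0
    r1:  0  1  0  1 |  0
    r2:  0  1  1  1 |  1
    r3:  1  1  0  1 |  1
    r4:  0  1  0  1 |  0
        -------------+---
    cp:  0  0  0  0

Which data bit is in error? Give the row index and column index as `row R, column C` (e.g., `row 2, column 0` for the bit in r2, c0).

Recompute each row's even parity and compare to rp:
  r0: data parity 1, sent rp 0 → mismatch
  r1: data parity 0, sent rp 0 → ok
  r2: data parity 1, sent rp 1 → ok
  r3: data parity 1, sent rp 1 → ok
  r4: data parity 0, sent rp 0 → ok
Recompute each column's even parity and compare to cp:
  c0: data parity 0, sent cp 0 → ok
  c1: data parity 1, sent cp 0 → mismatch
  c2: data parity 0, sent cp 0 → ok
  c3: data parity 0, sent cp 0 → ok
Exactly one row (r0) and one column (c1) fail → the flipped bit is at their intersection.

row 0, column 1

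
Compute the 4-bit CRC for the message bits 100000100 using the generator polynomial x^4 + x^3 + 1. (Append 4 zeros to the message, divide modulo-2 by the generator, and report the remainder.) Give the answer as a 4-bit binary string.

Append 4 zeros: 1000001000000. Divide by 11001 (XOR where the leading bit is 1):
  pos 0: 10000 XOR 11001 = 01001
  pos 1: 10010 XOR 11001 = 01011
  pos 2: 10111 XOR 11001 = 01110
  pos 3: 11100 XOR 11001 = 00101
  pos 5: 10100 XOR 11001 = 01101
  pos 6: 11010 XOR 11001 = 00011
Remainder (last 4 bits) = 1100. This is the CRC / FCS.

1100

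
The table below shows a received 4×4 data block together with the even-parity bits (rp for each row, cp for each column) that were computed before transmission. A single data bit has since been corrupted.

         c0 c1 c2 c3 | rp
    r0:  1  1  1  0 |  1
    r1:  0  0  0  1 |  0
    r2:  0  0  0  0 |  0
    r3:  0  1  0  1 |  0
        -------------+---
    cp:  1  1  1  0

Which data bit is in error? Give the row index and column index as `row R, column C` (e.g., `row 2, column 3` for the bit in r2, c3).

Recompute each row's even parity and compare to rp:
  r0: data parity 1, sent rp 1 → ok
  r1: data parity 1, sent rp 0 → mismatch
  r2: data parity 0, sent rp 0 → ok
  r3: data parity 0, sent rp 0 → ok
Recompute each column's even parity and compare to cp:
  c0: data parity 1, sent cp 1 → ok
  c1: data parity 0, sent cp 1 → mismatch
  c2: data parity 1, sent cp 1 → ok
  c3: data parity 0, sent cp 0 → ok
Exactly one row (r1) and one column (c1) fail → the flipped bit is at their intersection.

row 1, column 1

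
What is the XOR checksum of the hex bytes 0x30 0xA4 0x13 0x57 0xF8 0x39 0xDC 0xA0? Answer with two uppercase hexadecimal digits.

6D

XOR the bytes together:
  start with 0x30
  0x30 ⊕ 0xA4 = 0x94
  0x94 ⊕ 0x13 = 0x87
  0x87 ⊕ 0x57 = 0xD0
  0xD0 ⊕ 0xF8 = 0x28
  0x28 ⊕ 0x39 = 0x11
  0x11 ⊕ 0xDC = 0xCD
  0xCD ⊕ 0xA0 = 0x6D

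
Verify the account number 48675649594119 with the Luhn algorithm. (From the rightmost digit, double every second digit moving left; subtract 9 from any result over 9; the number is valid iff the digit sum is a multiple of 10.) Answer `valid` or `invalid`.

valid

From the right, keep odd positions and double even positions (subtract 9 from any doubled value over 9):
  doubled (positions 2,4,...): 2 8 1 8 1 3 8 → sum 31
  kept (positions 1,3,...): 9 1 9 9 6 7 8 → sum 49
Total = 80.
80 mod 10 = 0, so the number is valid.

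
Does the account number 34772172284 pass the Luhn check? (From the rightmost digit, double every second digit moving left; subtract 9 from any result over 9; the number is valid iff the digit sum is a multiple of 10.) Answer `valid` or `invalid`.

From the right, keep odd positions and double even positions (subtract 9 from any doubled value over 9):
  doubled (positions 2,4,...): 7 4 2 5 8 → sum 26
  kept (positions 1,3,...): 4 2 7 2 7 3 → sum 25
Total = 51.
51 mod 10 = 1, so the number is invalid.

invalid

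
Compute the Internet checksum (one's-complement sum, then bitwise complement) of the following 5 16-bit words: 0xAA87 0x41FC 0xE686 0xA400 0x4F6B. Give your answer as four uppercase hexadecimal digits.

3989

One's-complement addition (fold any carry out of bit 15 back into bit 0):
  0xAA87 + 0x41FC = 0x0EC83
  0xEC83 + 0xE686 = 0x1D309 → wrap carry → 0xD30A
  0xD30A + 0xA400 = 0x1770A → wrap carry → 0x770B
  0x770B + 0x4F6B = 0x0C676
One's-complement sum = 0xC676.
Checksum = ~0xC676 & 0xFFFF = 0x3989.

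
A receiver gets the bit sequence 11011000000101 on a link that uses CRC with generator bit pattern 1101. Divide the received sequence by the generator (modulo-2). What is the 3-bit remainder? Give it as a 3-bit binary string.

Modulo-2 division of 11011000000101 by 1101:
  pos 0: 1101 XOR 1101 = 0000
  pos 4: 1000 XOR 1101 = 0101
  pos 5: 1010 XOR 1101 = 0111
  pos 6: 1110 XOR 1101 = 0011
  pos 8: 1101 XOR 1101 = 0000
Remainder = 001 (nonzero — an error is detected).

001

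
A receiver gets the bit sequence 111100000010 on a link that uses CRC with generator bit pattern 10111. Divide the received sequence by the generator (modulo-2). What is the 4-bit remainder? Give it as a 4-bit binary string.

1011

Modulo-2 division of 111100000010 by 10111:
  pos 0: 11110 XOR 10111 = 01001
  pos 1: 10010 XOR 10111 = 00101
  pos 3: 10100 XOR 10111 = 00011
  pos 6: 11001 XOR 10111 = 01110
  pos 7: 11100 XOR 10111 = 01011
Remainder = 1011 (nonzero — an error is detected).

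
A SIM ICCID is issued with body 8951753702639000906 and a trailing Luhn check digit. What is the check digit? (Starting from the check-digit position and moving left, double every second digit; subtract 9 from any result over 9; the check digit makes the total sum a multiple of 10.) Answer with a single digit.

0

Partial digits right→left: 6 0 9 0 0 0 9 3 6 2 0 7 3 5 7 1 5 9 8
Double every second digit counting from the check-digit position (so the 1st, 3rd, 5th, ... of the partial from the right).
  doubled (with −9 where >9): 3 9 0 9 3 0 6 5 1 7 → sum 43
  kept as-is: 0 0 0 3 2 7 5 1 9 → sum 27
Total = 43 + 27 = 70.
Check digit = (10 − (70 mod 10)) mod 10 = 0.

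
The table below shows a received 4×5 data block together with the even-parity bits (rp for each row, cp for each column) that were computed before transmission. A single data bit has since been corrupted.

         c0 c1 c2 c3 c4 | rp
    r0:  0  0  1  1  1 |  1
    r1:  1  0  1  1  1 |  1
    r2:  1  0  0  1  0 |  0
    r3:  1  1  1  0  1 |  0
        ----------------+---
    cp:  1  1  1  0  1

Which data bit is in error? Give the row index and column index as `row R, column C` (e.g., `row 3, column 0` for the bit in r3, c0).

Recompute each row's even parity and compare to rp:
  r0: data parity 1, sent rp 1 → ok
  r1: data parity 0, sent rp 1 → mismatch
  r2: data parity 0, sent rp 0 → ok
  r3: data parity 0, sent rp 0 → ok
Recompute each column's even parity and compare to cp:
  c0: data parity 1, sent cp 1 → ok
  c1: data parity 1, sent cp 1 → ok
  c2: data parity 1, sent cp 1 → ok
  c3: data parity 1, sent cp 0 → mismatch
  c4: data parity 1, sent cp 1 → ok
Exactly one row (r1) and one column (c3) fail → the flipped bit is at their intersection.

row 1, column 3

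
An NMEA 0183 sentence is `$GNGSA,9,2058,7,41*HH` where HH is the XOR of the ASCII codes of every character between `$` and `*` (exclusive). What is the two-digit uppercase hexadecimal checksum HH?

58

XOR the ASCII codes of the payload characters:
  'G' = 0x47 → acc = 0x47
  'N' = 0x4E → acc = 0x09
  'G' = 0x47 → acc = 0x4E
  'S' = 0x53 → acc = 0x1D
  'A' = 0x41 → acc = 0x5C
  ',' = 0x2C → acc = 0x70
  '9' = 0x39 → acc = 0x49
  ',' = 0x2C → acc = 0x65
  '2' = 0x32 → acc = 0x57
  '0' = 0x30 → acc = 0x67
  '5' = 0x35 → acc = 0x52
  '8' = 0x38 → acc = 0x6A
  ',' = 0x2C → acc = 0x46
  '7' = 0x37 → acc = 0x71
  ',' = 0x2C → acc = 0x5D
  '4' = 0x34 → acc = 0x69
  '1' = 0x31 → acc = 0x58
Checksum = 0x58.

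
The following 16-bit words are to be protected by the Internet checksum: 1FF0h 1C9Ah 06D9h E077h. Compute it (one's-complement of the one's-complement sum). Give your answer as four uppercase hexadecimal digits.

One's-complement addition (fold any carry out of bit 15 back into bit 0):
  0x1FF0 + 0x1C9A = 0x03C8A
  0x3C8A + 0x06D9 = 0x04363
  0x4363 + 0xE077 = 0x123DA → wrap carry → 0x23DB
One's-complement sum = 0x23DB.
Checksum = ~0x23DB & 0xFFFF = 0xDC24.

DC24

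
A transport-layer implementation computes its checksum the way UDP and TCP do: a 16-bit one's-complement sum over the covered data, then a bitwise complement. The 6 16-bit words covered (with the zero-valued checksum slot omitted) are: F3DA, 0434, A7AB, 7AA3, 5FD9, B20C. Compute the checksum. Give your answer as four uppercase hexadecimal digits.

One's-complement addition (fold any carry out of bit 15 back into bit 0):
  0xF3DA + 0x0434 = 0x0F80E
  0xF80E + 0xA7AB = 0x19FB9 → wrap carry → 0x9FBA
  0x9FBA + 0x7AA3 = 0x11A5D → wrap carry → 0x1A5E
  0x1A5E + 0x5FD9 = 0x07A37
  0x7A37 + 0xB20C = 0x12C43 → wrap carry → 0x2C44
One's-complement sum = 0x2C44.
Checksum = ~0x2C44 & 0xFFFF = 0xD3BB.

D3BB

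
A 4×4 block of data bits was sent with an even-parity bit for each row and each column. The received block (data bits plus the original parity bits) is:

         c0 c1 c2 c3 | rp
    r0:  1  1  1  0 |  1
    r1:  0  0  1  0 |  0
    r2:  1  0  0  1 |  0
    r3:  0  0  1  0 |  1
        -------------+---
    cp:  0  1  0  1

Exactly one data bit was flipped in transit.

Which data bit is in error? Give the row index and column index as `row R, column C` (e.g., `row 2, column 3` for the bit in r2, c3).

Recompute each row's even parity and compare to rp:
  r0: data parity 1, sent rp 1 → ok
  r1: data parity 1, sent rp 0 → mismatch
  r2: data parity 0, sent rp 0 → ok
  r3: data parity 1, sent rp 1 → ok
Recompute each column's even parity and compare to cp:
  c0: data parity 0, sent cp 0 → ok
  c1: data parity 1, sent cp 1 → ok
  c2: data parity 1, sent cp 0 → mismatch
  c3: data parity 1, sent cp 1 → ok
Exactly one row (r1) and one column (c2) fail → the flipped bit is at their intersection.

row 1, column 2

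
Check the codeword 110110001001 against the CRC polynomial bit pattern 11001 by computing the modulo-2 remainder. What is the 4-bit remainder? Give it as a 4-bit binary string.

0111

Modulo-2 division of 110110001001 by 11001:
  pos 0: 11011 XOR 11001 = 00010
  pos 3: 10000 XOR 11001 = 01001
  pos 4: 10011 XOR 11001 = 01010
  pos 5: 10100 XOR 11001 = 01101
  pos 6: 11010 XOR 11001 = 00011
Remainder = 0111 (nonzero — an error is detected).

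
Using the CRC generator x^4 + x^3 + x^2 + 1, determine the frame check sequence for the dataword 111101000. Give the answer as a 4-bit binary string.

Append 4 zeros: 1111010000000. Divide by 11101 (XOR where the leading bit is 1):
  pos 0: 11110 XOR 11101 = 00011
  pos 3: 11100 XOR 11101 = 00001
  pos 7: 10000 XOR 11101 = 01101
  pos 8: 11010 XOR 11101 = 00111
Remainder (last 4 bits) = 0111. This is the CRC / FCS.

0111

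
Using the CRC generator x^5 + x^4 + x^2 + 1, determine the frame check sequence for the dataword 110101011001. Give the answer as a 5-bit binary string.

Append 5 zeros: 11010101100100000. Divide by 110101 (XOR where the leading bit is 1):
  pos 0: 110101 XOR 110101 = 000000
  pos 7: 110010 XOR 110101 = 000111
  pos 10: 111000 XOR 110101 = 001101
Remainder (last 5 bits) = 11010. This is the CRC / FCS.

11010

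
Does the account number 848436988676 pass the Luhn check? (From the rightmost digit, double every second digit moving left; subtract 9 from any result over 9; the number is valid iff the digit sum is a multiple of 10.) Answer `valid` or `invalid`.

invalid

From the right, keep odd positions and double even positions (subtract 9 from any doubled value over 9):
  doubled (positions 2,4,...): 5 7 9 6 7 7 → sum 41
  kept (positions 1,3,...): 6 6 8 6 4 4 → sum 34
Total = 75.
75 mod 10 = 5, so the number is invalid.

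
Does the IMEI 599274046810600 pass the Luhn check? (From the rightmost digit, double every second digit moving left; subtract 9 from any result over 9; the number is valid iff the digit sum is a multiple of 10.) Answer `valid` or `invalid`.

From the right, keep odd positions and double even positions (subtract 9 from any doubled value over 9):
  doubled (positions 2,4,...): 0 0 7 8 8 4 9 → sum 36
  kept (positions 1,3,...): 0 6 1 6 0 7 9 5 → sum 34
Total = 70.
70 mod 10 = 0, so the number is valid.

valid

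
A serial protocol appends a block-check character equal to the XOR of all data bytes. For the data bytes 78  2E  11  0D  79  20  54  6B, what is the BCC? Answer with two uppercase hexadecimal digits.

2C

XOR the bytes together:
  start with 0x78
  0x78 ⊕ 0x2E = 0x56
  0x56 ⊕ 0x11 = 0x47
  0x47 ⊕ 0x0D = 0x4A
  0x4A ⊕ 0x79 = 0x33
  0x33 ⊕ 0x20 = 0x13
  0x13 ⊕ 0x54 = 0x47
  0x47 ⊕ 0x6B = 0x2C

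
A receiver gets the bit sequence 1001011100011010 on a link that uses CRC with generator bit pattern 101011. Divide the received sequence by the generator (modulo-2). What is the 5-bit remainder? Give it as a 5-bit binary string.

Modulo-2 division of 1001011100011010 by 101011:
  pos 0: 100101 XOR 101011 = 001110
  pos 2: 111011 XOR 101011 = 010000
  pos 3: 100000 XOR 101011 = 001011
  pos 5: 101100 XOR 101011 = 000111
  pos 8: 111110 XOR 101011 = 010101
  pos 9: 101011 XOR 101011 = 000000
Remainder = 00000 (zero — the frame passes the CRC check).

00000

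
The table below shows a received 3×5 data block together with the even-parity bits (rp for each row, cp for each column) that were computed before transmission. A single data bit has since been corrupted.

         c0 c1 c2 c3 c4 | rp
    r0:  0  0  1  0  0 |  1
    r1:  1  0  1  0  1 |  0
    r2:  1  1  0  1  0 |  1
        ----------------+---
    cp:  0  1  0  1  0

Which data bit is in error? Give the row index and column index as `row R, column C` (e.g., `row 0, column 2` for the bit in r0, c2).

row 1, column 4

Recompute each row's even parity and compare to rp:
  r0: data parity 1, sent rp 1 → ok
  r1: data parity 1, sent rp 0 → mismatch
  r2: data parity 1, sent rp 1 → ok
Recompute each column's even parity and compare to cp:
  c0: data parity 0, sent cp 0 → ok
  c1: data parity 1, sent cp 1 → ok
  c2: data parity 0, sent cp 0 → ok
  c3: data parity 1, sent cp 1 → ok
  c4: data parity 1, sent cp 0 → mismatch
Exactly one row (r1) and one column (c4) fail → the flipped bit is at their intersection.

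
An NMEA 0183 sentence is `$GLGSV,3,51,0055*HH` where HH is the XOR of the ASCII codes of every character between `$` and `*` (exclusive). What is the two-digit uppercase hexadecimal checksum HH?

52

XOR the ASCII codes of the payload characters:
  'G' = 0x47 → acc = 0x47
  'L' = 0x4C → acc = 0x0B
  'G' = 0x47 → acc = 0x4C
  'S' = 0x53 → acc = 0x1F
  'V' = 0x56 → acc = 0x49
  ',' = 0x2C → acc = 0x65
  '3' = 0x33 → acc = 0x56
  ',' = 0x2C → acc = 0x7A
  '5' = 0x35 → acc = 0x4F
  '1' = 0x31 → acc = 0x7E
  ',' = 0x2C → acc = 0x52
  '0' = 0x30 → acc = 0x62
  '0' = 0x30 → acc = 0x52
  '5' = 0x35 → acc = 0x67
  '5' = 0x35 → acc = 0x52
Checksum = 0x52.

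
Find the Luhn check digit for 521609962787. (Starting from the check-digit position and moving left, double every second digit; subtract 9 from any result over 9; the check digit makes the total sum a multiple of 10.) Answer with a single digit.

Partial digits right→left: 7 8 7 2 6 9 9 0 6 1 2 5
Double every second digit counting from the check-digit position (so the 1st, 3rd, 5th, ... of the partial from the right).
  doubled (with −9 where >9): 5 5 3 9 3 4 → sum 29
  kept as-is: 8 2 9 0 1 5 → sum 25
Total = 29 + 25 = 54.
Check digit = (10 − (54 mod 10)) mod 10 = 6.

6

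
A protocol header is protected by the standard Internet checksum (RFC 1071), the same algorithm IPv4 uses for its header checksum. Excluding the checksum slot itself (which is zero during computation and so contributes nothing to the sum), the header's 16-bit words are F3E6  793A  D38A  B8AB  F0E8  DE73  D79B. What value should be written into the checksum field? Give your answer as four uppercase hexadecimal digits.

One's-complement addition (fold any carry out of bit 15 back into bit 0):
  0xF3E6 + 0x793A = 0x16D20 → wrap carry → 0x6D21
  0x6D21 + 0xD38A = 0x140AB → wrap carry → 0x40AC
  0x40AC + 0xB8AB = 0x0F957
  0xF957 + 0xF0E8 = 0x1EA3F → wrap carry → 0xEA40
  0xEA40 + 0xDE73 = 0x1C8B3 → wrap carry → 0xC8B4
  0xC8B4 + 0xD79B = 0x1A04F → wrap carry → 0xA050
One's-complement sum = 0xA050.
Checksum = ~0xA050 & 0xFFFF = 0x5FAF.

5FAF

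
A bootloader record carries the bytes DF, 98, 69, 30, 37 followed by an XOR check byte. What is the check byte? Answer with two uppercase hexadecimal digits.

29

XOR the bytes together:
  start with 0xDF
  0xDF ⊕ 0x98 = 0x47
  0x47 ⊕ 0x69 = 0x2E
  0x2E ⊕ 0x30 = 0x1E
  0x1E ⊕ 0x37 = 0x29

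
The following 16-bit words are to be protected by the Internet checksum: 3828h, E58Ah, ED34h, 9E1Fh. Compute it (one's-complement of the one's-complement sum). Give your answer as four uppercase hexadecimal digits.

56F8

One's-complement addition (fold any carry out of bit 15 back into bit 0):
  0x3828 + 0xE58A = 0x11DB2 → wrap carry → 0x1DB3
  0x1DB3 + 0xED34 = 0x10AE7 → wrap carry → 0x0AE8
  0x0AE8 + 0x9E1F = 0x0A907
One's-complement sum = 0xA907.
Checksum = ~0xA907 & 0xFFFF = 0x56F8.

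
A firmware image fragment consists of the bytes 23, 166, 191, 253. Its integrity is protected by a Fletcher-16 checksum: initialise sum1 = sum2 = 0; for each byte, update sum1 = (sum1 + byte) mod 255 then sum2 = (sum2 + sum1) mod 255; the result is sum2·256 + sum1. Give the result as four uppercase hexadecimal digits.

CD7B

Running sums (mod 255):
  after byte 0 (23): sum1=23, sum2=23
  after byte 1 (166): sum1=189, sum2=212
  after byte 2 (191): sum1=125, sum2=82
  after byte 3 (253): sum1=123, sum2=205
Checksum = sum2·256 + sum1 = 205·256 + 123 = 52603 = 0xCD7B.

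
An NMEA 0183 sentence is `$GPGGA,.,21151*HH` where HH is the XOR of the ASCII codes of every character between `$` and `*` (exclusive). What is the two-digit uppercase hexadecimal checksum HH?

4E

XOR the ASCII codes of the payload characters:
  'G' = 0x47 → acc = 0x47
  'P' = 0x50 → acc = 0x17
  'G' = 0x47 → acc = 0x50
  'G' = 0x47 → acc = 0x17
  'A' = 0x41 → acc = 0x56
  ',' = 0x2C → acc = 0x7A
  '.' = 0x2E → acc = 0x54
  ',' = 0x2C → acc = 0x78
  '2' = 0x32 → acc = 0x4A
  '1' = 0x31 → acc = 0x7B
  '1' = 0x31 → acc = 0x4A
  '5' = 0x35 → acc = 0x7F
  '1' = 0x31 → acc = 0x4E
Checksum = 0x4E.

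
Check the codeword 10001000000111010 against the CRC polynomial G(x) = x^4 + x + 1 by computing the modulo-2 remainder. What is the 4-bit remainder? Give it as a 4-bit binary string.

Modulo-2 division of 10001000000111010 by 10011:
  pos 0: 10001 XOR 10011 = 00010
  pos 3: 10000 XOR 10011 = 00011
  pos 6: 11000 XOR 10011 = 01011
  pos 7: 10111 XOR 10011 = 00100
  pos 9: 10011 XOR 10011 = 00000
Remainder = 0010 (nonzero — an error is detected).

0010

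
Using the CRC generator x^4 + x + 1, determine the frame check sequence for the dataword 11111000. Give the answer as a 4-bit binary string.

1101

Append 4 zeros: 111110000000. Divide by 10011 (XOR where the leading bit is 1):
  pos 0: 11111 XOR 10011 = 01100
  pos 1: 11000 XOR 10011 = 01011
  pos 2: 10110 XOR 10011 = 00101
  pos 4: 10100 XOR 10011 = 00111
  pos 6: 11100 XOR 10011 = 01111
  pos 7: 11110 XOR 10011 = 01101
Remainder (last 4 bits) = 1101. This is the CRC / FCS.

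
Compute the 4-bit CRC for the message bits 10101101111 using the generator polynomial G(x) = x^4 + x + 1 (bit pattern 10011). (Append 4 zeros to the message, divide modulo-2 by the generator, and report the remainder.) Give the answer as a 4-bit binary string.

Append 4 zeros: 101011011110000. Divide by 10011 (XOR where the leading bit is 1):
  pos 0: 10101 XOR 10011 = 00110
  pos 2: 11010 XOR 10011 = 01001
  pos 3: 10011 XOR 10011 = 00000
  pos 8: 11100 XOR 10011 = 01111
  pos 9: 11110 XOR 10011 = 01101
  pos 10: 11010 XOR 10011 = 01001
Remainder (last 4 bits) = 1001. This is the CRC / FCS.

1001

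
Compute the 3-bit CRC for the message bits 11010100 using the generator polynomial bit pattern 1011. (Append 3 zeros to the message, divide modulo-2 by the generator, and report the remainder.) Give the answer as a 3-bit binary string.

Append 3 zeros: 11010100000. Divide by 1011 (XOR where the leading bit is 1):
  pos 0: 1101 XOR 1011 = 0110
  pos 1: 1100 XOR 1011 = 0111
  pos 2: 1111 XOR 1011 = 0100
  pos 3: 1000 XOR 1011 = 0011
  pos 5: 1100 XOR 1011 = 0111
  pos 6: 1110 XOR 1011 = 0101
  pos 7: 1010 XOR 1011 = 0001
Remainder (last 3 bits) = 001. This is the CRC / FCS.

001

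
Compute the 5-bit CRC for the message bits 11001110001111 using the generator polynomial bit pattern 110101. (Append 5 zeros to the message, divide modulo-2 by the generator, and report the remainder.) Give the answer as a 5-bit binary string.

10000

Append 5 zeros: 1100111000111100000. Divide by 110101 (XOR where the leading bit is 1):
  pos 0: 110011 XOR 110101 = 000110
  pos 3: 110100 XOR 110101 = 000001
  pos 8: 101111 XOR 110101 = 011010
  pos 9: 110100 XOR 110101 = 000001
Remainder (last 5 bits) = 10000. This is the CRC / FCS.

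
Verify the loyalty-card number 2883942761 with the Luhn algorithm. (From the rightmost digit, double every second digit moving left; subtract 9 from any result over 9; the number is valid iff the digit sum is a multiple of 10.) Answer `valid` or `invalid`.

From the right, keep odd positions and double even positions (subtract 9 from any doubled value over 9):
  doubled (positions 2,4,...): 3 4 9 7 4 → sum 27
  kept (positions 1,3,...): 1 7 4 3 8 → sum 23
Total = 50.
50 mod 10 = 0, so the number is valid.

valid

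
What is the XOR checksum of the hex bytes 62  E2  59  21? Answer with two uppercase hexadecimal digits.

F8

XOR the bytes together:
  start with 0x62
  0x62 ⊕ 0xE2 = 0x80
  0x80 ⊕ 0x59 = 0xD9
  0xD9 ⊕ 0x21 = 0xF8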